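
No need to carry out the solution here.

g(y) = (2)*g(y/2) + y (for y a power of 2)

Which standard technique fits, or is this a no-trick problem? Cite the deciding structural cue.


Verdict: the master substitution — index division is the fingerprint: y/2 in the recursive call means substitute y = 2^m.


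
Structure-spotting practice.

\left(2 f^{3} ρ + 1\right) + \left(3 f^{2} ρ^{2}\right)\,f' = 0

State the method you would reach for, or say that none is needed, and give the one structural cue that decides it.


Technique: the exact-equation method — because the two cross partials coincide, the form is conservative as written — recover its potential in (ρ, f).


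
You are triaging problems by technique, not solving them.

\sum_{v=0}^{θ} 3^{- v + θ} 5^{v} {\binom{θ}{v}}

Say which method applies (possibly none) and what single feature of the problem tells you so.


Best approach: the binomial theorem — {\binom{θ}{v}} weighting matched powers of 5 and 3 is the expanded form of (5 + 3)^θ — fold it back up.


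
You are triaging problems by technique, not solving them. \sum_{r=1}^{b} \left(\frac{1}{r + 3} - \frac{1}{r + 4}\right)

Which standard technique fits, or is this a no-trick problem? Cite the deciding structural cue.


Diagnosis: telescoping — each term adds \frac{1}{r + 3} and subtracts the same expression advanced one index; that subtracted piece cancels against the next term's added copy — only the boundary terms survive.


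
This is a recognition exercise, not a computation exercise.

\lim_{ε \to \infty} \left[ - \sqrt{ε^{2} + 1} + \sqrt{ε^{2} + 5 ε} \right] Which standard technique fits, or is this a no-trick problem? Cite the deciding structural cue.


Method: conjugate multiplication — an infinity-minus-infinity difference with a surviving radical — multiply by the conjugate to cancel the divergence.


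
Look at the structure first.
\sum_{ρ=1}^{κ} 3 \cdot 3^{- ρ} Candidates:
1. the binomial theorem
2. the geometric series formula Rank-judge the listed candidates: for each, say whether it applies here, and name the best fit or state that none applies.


Technique: the geometric series formula — consecutive terms stand in a fixed index-free ratio — the geometric sum formula closes it.
- the binomial theorem — no binomial coefficients pair up with complementary powers here.
- the geometric series formula — applicable, and directly so.


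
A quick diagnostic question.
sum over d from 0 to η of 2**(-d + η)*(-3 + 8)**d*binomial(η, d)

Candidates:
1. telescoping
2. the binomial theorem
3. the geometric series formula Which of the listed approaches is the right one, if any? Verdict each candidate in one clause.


Diagnosis: the binomial theorem — the summand is term d of a binomial expansion in (-3 + 8) and 2; the whole sum is a single power.
- telescoping — the summand is not presented as a shifted difference — a telescoping rewrite may exist, but the displayed structure does not offer one.
- the binomial theorem: yes — fits the structure here.
- the geometric series formula — the term-to-term ratio drifts with the index — the one thing the geometric formula cannot absorb.


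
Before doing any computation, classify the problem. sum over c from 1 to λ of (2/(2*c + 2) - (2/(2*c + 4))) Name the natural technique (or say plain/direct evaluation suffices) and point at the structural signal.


Technique: telescoping — write out three consecutive terms and watch the interior cancel: the advanced copy one term subtracts reappears as the very next term's leading piece, pair after pair.


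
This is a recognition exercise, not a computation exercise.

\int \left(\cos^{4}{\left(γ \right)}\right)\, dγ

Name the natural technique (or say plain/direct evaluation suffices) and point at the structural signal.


Method: a trigonometric identity — the exponent on \cos^{4}{\left(γ \right)} is even — the power-reduction identity is the standard preprocessing step.


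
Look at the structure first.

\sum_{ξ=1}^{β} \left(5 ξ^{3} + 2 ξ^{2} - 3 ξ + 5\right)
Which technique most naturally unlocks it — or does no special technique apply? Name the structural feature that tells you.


Technique: no special technique — no ratio, no shift structure, no binomial pattern: sum the constant-multiple powers of ξ with known formulas.


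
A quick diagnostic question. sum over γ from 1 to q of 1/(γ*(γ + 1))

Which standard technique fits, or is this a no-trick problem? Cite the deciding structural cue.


Technique: telescoping — integer-spaced poles in 1/(γ*(γ + 1)) are the telescoping signature in disguise.


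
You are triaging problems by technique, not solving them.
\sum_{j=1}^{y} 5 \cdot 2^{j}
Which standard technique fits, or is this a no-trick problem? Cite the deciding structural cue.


Technique: the geometric series formula — each term is 2 times the previous one, so the geometric-series formula applies directly.


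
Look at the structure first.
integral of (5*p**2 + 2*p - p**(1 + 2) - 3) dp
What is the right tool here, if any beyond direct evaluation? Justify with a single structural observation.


Method: no special technique — the integrand is a sum of constant multiples of powers of p — integrate term by term.


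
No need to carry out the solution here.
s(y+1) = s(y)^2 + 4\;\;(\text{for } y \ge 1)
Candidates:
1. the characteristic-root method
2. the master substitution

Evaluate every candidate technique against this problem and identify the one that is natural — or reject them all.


Diagnosis: no special technique — the recurrence is nonlinear in the sequence terms; no linear-recurrence method fits it as written — one iterates or studies it directly.
- the characteristic-root method — the recursion is nonlinear in the sequence values, so no linear-modes ansatz applies.
- the master substitution — the recursive argument is a shift of the index, not a fixed fraction of it.


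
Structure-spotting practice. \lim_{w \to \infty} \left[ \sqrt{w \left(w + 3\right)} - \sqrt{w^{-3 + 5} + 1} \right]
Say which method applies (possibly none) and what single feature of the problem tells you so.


Verdict: conjugate multiplication — \sqrt{w \left(w + 3\right)} and \sqrt{w^{-3 + 5} + 1} both blow up, but their difference is tame once the conjugate rationalizes it.


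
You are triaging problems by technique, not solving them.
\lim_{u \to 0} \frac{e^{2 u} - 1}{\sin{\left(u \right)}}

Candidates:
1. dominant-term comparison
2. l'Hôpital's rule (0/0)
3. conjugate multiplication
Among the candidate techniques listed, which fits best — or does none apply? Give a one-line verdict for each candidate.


Technique: l'Hôpital's rule (0/0) — the 0/0 form at 0 is the signature situation for l'Hôpital's rule. A first-order expansion at the point is an equally standard path; the rule packages it.
- dominant-term comparison — this limit is not decided by comparing polynomial growth at infinity.
- l'Hôpital's rule (0/0) — applies; the problem has the shape this method handles.
- conjugate multiplication — rationalization has no target — no divergent radical difference appears.


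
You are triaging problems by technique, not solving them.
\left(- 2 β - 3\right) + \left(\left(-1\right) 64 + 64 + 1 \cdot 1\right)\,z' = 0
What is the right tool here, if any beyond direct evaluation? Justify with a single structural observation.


Method: no special technique — the slope is a function of β alone, so integrate both sides directly.


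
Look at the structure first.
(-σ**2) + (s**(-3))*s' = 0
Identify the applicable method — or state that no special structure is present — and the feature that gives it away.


Technique: separation of variables — one side of the product carries the independent variable, the other the unknown — the textbook separation shape. An exactness check succeeds on this form as well — separation and the potential function arrive at the same answer, separation more directly.


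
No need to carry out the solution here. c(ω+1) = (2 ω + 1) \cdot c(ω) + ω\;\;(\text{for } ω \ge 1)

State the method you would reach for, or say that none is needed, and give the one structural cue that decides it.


Method: a summation factor — one-term recursion with variable weight 2 ω + 1 is solved by product normalization, not by root-finding.


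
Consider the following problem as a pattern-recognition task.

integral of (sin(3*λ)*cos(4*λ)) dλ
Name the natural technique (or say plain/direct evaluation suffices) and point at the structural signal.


Technique: a trigonometric identity — two different frequencies multiply in sin(3*λ)*cos(4*λ); the product-to-sum formula separates them.


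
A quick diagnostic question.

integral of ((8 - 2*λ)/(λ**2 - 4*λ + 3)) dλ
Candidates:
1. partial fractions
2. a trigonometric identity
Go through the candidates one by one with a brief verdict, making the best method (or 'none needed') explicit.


Method: partial fractions — each factor of λ**2 - 4*λ + 3 owns one elementary piece of the integrand — separate them and integrate piecewise.
- partial fractions: applicable, and directly so.
- a trigonometric identity: there is no trigonometric structure at all — the integrand carries no sine or cosine to rewrite.


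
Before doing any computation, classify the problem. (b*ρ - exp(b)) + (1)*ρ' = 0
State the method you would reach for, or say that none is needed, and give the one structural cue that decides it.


Verdict: a linear integrating factor — ρ appears only to the first power with coefficient b — the classic integrating-factor setup.


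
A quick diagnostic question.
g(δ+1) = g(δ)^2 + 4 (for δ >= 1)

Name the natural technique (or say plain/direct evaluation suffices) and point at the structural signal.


Best approach: no special technique — a nonlinear dependence on earlier terms breaks linearity, and with it every superposition-based closed form.


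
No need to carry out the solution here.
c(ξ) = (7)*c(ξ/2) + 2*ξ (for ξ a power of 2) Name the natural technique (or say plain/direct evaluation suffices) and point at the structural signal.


Technique: the master substitution — index division is the fingerprint: ξ/2 in the recursive call means substitute ξ = 2^m.


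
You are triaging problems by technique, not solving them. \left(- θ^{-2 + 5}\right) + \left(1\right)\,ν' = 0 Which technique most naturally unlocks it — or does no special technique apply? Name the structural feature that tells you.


Technique: no special technique — solved for the derivative, no ν appears — this is antidifferentiation in θ wearing ODE clothing.


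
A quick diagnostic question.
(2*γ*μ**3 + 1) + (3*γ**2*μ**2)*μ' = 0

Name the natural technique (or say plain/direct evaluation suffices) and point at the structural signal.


Technique: the exact-equation method — because the two cross partials coincide, the form is conservative as written — recover its potential in (γ, μ).


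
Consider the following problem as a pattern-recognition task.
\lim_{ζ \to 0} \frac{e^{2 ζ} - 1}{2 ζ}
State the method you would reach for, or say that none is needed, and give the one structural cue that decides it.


Technique: l'Hôpital's rule (0/0) — plug in 0: top and bottom both hit zero, so differentiate each and retry. A local series expansion at the point resolves it as well; the rule is the packaged version of that step.


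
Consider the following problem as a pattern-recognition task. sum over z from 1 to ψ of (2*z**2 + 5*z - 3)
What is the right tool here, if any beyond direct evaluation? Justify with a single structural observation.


Best approach: no special technique — constant-multiple powers of z with no cancellation partners and no common ratio — use the standard power-sum formulas.


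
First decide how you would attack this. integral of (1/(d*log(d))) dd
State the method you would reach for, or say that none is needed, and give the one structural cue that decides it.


Verdict: u-substitution — collected, the integrand has one factor that is, up to a constant, the derivative of an inner expression the rest depends on — substitute for that inner expression.


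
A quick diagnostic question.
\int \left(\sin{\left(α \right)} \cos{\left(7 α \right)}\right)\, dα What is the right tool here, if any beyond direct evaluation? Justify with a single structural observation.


Best approach: a trigonometric identity — two sinusoids at different rates multiply in \sin{\left(α \right)} \cos{\left(7 α \right)}; the product-to-sum identity uncouples them.


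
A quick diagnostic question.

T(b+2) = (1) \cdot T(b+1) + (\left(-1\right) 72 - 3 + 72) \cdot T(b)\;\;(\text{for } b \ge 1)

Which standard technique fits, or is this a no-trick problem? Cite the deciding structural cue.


Technique: the characteristic-root method — the recurrence is linear and homogeneous with constant coefficients, so the ansatz r^b turns it into a polynomial equation for r.


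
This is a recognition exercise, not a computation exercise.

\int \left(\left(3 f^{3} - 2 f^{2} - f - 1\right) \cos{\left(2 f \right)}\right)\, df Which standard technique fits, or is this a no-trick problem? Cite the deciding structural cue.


Method: integration by parts — differentiate 3 f^{3} - 2 f^{2} - f - 1, integrate \cos{\left(2 f \right)}: each pass lowers the polynomial degree, so parts terminates.


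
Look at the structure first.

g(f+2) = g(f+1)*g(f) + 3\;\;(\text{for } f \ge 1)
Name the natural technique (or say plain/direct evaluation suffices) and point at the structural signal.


Technique: no special technique — the recurrence is nonlinear in the sequence values; study it directly, no linear machinery applies.


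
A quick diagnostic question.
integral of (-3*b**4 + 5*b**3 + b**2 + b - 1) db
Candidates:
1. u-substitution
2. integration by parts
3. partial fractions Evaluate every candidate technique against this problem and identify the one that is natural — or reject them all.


Best approach: no special technique — the integrand is a sum of constant multiples of powers of b — integrate term by term.
- u-substitution — any workable substitution here is cosmetic — the integrand is already in directly integrable form.
- integration by parts: parts would only shuffle a directly integrable integrand.
- partial fractions — there is no rational-function structure to decompose.


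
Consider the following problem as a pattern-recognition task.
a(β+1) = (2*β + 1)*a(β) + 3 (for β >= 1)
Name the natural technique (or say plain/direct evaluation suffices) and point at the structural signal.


Diagnosis: a summation factor — with the index-dependent coefficient 2*β + 1, dividing by the cumulative product turns the left side into a pure difference.


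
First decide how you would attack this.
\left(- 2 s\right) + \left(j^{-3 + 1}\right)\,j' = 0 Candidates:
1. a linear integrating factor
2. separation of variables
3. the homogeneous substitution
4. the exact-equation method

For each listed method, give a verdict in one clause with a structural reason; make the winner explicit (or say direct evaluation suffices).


Verdict: separation of variables — one side of the product carries the independent variable, the other the unknown — the textbook separation shape.
- a linear integrating factor — a nonlinear term in the unknown puts this outside the integrating-factor template.
- separation of variables — a fit — the right tool for this form.
- the homogeneous substitution — the ratio substitution does not collapse this equation.
- the exact-equation method: any potential here is of the trivial single-variable kind; the exact method earns its name only with genuine cross terms.


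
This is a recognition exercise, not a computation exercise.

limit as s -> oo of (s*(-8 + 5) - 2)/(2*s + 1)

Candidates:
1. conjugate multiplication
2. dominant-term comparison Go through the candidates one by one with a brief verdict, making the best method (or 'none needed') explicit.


Best approach: dominant-term comparison — at large s only the top-degree terms survive; compare the leading terms and the limit falls out.
- conjugate multiplication: the conjugate move applies to radical differences, which this is not.
- dominant-term comparison: yes, a natural case for it.


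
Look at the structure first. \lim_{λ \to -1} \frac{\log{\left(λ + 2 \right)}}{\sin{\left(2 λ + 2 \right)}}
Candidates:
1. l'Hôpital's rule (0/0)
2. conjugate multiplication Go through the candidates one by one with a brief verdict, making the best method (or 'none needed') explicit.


Method: l'Hôpital's rule (0/0) — the 0/0 form at -1 is the signature situation for l'Hôpital's rule. One could equally expand both pieces locally and compare leading terms; the rule does that in one stroke.
- l'Hôpital's rule (0/0) — applicable, and directly so.
- conjugate multiplication: there are no radicals in tension whose conjugate would simplify matters.


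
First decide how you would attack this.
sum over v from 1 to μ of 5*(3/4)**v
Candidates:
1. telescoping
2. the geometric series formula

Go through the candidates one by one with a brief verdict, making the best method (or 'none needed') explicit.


Technique: the geometric series formula — each term is 3/4 times the previous one, so the geometric-series formula applies directly.
- telescoping: neither a shifted-difference shape nor integer-spaced poles are present.
- the geometric series formula: yes, a natural case for it.


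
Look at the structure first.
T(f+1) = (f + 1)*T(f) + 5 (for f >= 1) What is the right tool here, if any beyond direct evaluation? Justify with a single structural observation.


Method: a summation factor — it is first-order linear but the coefficient f + 1 depends on the index, so multiply through by a summation factor to telescope it.


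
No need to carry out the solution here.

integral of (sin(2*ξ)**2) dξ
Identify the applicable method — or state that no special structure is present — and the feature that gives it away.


Method: a trigonometric identity — sin(2*ξ)**2 carries an even exponent — trade it for double-angle cosines before integrating.


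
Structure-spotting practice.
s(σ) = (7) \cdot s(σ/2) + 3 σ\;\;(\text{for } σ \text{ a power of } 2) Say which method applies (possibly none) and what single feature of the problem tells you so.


Diagnosis: the master substitution — the argument shrinks by the factor 2, so measure the index on a logarithmic scale and the recursion becomes a shift.


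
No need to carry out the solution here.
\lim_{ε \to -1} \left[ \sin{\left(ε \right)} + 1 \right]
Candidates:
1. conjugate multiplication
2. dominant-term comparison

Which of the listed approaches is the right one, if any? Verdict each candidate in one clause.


Diagnosis: no special technique — the expression is continuous at the evaluation point — substitute directly; no indeterminate form appears.
- conjugate multiplication: no divergent radical difference is present for a conjugate pair to cancel.
- dominant-term comparison — this is not a rational comparison of growth rates at infinity.


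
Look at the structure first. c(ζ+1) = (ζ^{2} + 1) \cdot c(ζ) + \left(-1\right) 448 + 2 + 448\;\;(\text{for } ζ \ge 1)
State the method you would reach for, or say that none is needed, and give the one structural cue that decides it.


Method: a summation factor — one step of memory with a weight ζ^{2} + 1 that changes as the index grows — the summation-factor construction is built for this.


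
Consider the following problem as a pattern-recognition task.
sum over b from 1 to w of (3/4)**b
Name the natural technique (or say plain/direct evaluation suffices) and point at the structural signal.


Verdict: the geometric series formula — the ratio of consecutive terms is the constant 3/4, independent of the index — a geometric sum.


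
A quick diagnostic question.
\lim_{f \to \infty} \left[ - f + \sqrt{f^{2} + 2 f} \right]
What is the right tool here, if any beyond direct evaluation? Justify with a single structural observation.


Technique: conjugate multiplication — two divergent pieces with a minus sign between them and a radical in the mix: rationalize \sqrt{f^{2} + 2 f} - f before any limit law applies.


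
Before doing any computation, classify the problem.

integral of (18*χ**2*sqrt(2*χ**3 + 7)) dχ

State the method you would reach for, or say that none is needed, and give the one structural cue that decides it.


Best approach: u-substitution — 18*χ**2 matches the derivative of 2*χ**3 + 7 up to a constant; with u = 2*χ**3 + 7 the whole integrand folds into a function of u alone.


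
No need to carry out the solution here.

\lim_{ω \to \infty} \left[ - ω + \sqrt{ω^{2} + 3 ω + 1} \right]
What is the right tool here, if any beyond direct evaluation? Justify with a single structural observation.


Diagnosis: conjugate multiplication — both pieces blow up but their difference is finite; the conjugate trick rationalizes \sqrt{ω^{2} + 3 ω + 1} - ω.


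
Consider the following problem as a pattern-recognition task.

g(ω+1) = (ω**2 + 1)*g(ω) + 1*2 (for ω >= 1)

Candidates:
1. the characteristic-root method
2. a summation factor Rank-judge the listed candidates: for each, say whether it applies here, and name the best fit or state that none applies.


Best approach: a summation factor — with the index-dependent coefficient ω**2 + 1, dividing by the cumulative product turns the left side into a pure difference.
- the characteristic-root method — the coefficients change with the index, which the root method cannot absorb.
- a summation factor: yes — fits the structure here.


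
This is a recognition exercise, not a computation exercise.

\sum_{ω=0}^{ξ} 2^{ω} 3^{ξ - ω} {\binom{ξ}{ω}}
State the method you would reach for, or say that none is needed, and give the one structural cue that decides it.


Technique: the binomial theorem — the summand is term ω of a binomial expansion in 2 and 3; the whole sum is a single power.


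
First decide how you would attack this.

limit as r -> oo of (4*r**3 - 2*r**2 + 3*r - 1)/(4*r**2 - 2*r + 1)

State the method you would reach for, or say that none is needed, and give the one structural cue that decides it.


Method: dominant-term comparison — divide through by the highest power of r; every lower-order term dies and the dominant terms decide the limit. l'Hôpital's at-infinity variant applies to the expression viewed as a single quotient; the leading-term comparison is the direct route.


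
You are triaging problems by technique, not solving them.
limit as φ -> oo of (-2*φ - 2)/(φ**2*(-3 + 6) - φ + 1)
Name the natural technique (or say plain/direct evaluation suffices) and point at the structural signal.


Best approach: dominant-term comparison — growth-rate triage: the leading powers of φ decide the limit, everything else is noise. Differentiating the expression as a single quotient would eventually settle it as well; matching dominant growth settles it immediately.


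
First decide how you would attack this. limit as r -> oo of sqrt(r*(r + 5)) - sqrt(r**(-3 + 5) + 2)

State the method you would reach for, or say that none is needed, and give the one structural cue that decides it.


Method: conjugate multiplication — both pieces blow up but their difference is finite; the conjugate trick rationalizes sqrt(r*(r + 5)) - sqrt(r**(-3 + 5) + 2).


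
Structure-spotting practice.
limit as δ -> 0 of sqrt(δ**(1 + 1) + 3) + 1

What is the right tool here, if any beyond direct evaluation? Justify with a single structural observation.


Technique: no special technique — no vanishing denominator and no indeterminate clash at the point — evaluation is immediate.


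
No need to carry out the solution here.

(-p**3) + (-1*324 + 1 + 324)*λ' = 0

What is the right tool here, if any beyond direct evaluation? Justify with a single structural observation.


Technique: no special technique — with λ absent the equation is not coupled at all: direct integration in p.


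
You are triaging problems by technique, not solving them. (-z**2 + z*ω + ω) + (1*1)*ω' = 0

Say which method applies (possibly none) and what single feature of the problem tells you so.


Verdict: a linear integrating factor — linear in the unknown with genuine forcing: multiply through by the exponential of the integrated coefficient and the left side closes into one derivative.


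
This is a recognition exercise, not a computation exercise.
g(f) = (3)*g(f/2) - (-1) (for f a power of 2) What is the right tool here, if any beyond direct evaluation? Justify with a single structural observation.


Technique: the master substitution — a divide-and-conquer shape: argument f/2, so change variables with f = 2^m and solve the linear version.


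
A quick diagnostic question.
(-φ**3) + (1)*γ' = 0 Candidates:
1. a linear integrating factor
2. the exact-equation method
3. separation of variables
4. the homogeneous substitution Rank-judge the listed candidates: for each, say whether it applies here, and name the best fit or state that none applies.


Verdict: no special technique — solved for the derivative, no γ appears — this is antidifferentiation in φ wearing ODE clothing.
- a linear integrating factor: the linear template holds only trivially here (the unknown is absent, so the coefficient is zero) — the method is not the natural label.
- the exact-equation method — no dependence on the unknown anywhere: exactness is a label without content here.
- separation of variables — any separation here is vacuous (nothing depends on the unknown); direct integration is the honest label.
- the homogeneous substitution — solved for the derivative, the right side changes under joint scaling of the two variables.


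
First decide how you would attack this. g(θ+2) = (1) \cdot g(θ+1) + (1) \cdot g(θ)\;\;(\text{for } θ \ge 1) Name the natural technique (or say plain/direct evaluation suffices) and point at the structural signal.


Diagnosis: the characteristic-root method — linear, homogeneous, constant coefficients: solutions of the form r^θ exist — find the roots of the characteristic polynomial.


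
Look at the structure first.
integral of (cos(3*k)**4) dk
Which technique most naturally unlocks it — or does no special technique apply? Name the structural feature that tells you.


Technique: a trigonometric identity — cos(3*k)**4 calls for power reduction: rewrite via double angles before any antiderivative is attempted.


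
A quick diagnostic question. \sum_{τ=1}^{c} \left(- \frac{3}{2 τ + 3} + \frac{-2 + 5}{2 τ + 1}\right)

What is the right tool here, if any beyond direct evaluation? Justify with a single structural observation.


Method: telescoping — this sum is a zipper: each term contributes \frac{-2 + 5}{2 τ + 1} and removes the next index's value, which the following term puts back, closing term by term.


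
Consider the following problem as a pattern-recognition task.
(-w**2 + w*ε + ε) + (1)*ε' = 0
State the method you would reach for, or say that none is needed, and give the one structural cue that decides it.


Technique: a linear integrating factor — linear in the unknown with genuine forcing: multiply through by the exponential of the integrated coefficient and the left side closes into one derivative.


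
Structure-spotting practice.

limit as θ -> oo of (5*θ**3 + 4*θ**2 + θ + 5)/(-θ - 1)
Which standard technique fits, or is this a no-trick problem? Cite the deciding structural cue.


Best approach: dominant-term comparison — as θ grows, only the highest-degree terms matter — compare leading terms and read the limit off. Viewed as a single quotient this is an ∞/∞ form — an at-infinity application of l'Hôpital's rule would also resolve it; comparing leading growth reads the answer without differentiating.


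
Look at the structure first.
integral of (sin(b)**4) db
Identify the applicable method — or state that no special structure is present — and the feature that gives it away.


Verdict: a trigonometric identity — sin(b)**4 calls for power reduction: rewrite via double angles before any antiderivative is attempted.


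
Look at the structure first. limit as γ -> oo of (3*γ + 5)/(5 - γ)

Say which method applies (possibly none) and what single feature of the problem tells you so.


Method: dominant-term comparison — growth-rate triage: the leading powers of γ decide the limit, everything else is noise. l'Hôpital's at-infinity variant applies to the expression viewed as a single quotient; the leading-term comparison is the direct route.


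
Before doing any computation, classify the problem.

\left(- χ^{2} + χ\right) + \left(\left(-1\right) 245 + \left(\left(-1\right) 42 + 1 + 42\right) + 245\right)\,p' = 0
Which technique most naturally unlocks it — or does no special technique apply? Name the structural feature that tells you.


Diagnosis: no special technique — solved for the derivative, no p appears — this is antidifferentiation in χ wearing ODE clothing.


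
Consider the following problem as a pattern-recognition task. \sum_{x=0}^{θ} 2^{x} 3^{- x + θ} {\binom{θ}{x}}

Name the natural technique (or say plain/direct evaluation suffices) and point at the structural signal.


Best approach: the binomial theorem — terms weighting {\binom{θ}{x}} against matched powers of 2 and 3 reassemble into (2 + 3)^θ by the binomial theorem.


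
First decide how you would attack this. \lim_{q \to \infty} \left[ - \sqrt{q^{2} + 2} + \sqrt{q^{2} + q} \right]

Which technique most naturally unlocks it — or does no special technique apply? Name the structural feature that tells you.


Verdict: conjugate multiplication — the difference \sqrt{q^{2} + q} - \sqrt{q^{2} + 2} is an ∞ − ∞ stalemate; its conjugate partner breaks the tie.


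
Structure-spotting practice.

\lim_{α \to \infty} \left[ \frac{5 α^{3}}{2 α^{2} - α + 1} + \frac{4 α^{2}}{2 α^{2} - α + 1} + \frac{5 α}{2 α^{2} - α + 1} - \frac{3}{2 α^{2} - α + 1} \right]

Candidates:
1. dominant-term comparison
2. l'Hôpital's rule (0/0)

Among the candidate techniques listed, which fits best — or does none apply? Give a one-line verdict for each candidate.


Verdict: dominant-term comparison — as α grows, only the highest-degree terms matter — compare leading terms and read the limit off.
- dominant-term comparison: applies; the problem has the shape this method handles.
- l'Hôpital's rule (0/0): as a single quotient the expression runs to ∞/∞ at the limit point — an at-infinity form of the rule would apply, though the leading-growth comparison is the direct reading.


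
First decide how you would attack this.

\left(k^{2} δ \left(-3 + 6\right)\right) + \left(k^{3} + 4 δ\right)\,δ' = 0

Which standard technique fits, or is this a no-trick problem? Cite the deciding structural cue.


Diagnosis: the exact-equation method — because the two cross partials coincide, the form is conservative as written — recover its potential in (k, δ).


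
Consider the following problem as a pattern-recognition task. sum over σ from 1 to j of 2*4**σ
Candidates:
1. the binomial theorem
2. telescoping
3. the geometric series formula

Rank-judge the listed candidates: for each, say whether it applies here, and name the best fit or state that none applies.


Verdict: the geometric series formula — check a ratio of consecutive terms: it is 4, independent of the index, so the geometric formula closes the sum.
- the binomial theorem — no binomial coefficients pair with matched powers.
- telescoping — the terms as presented offer no neighboring cancellation — a telescoping rewrite may exist, but the displayed structure does not hand one over.
- the geometric series formula: yes — fits the structure here.


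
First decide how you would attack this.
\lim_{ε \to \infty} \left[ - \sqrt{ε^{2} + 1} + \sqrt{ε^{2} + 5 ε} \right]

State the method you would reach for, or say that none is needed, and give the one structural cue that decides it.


Diagnosis: conjugate multiplication — an infinity-minus-infinity difference with a surviving radical — multiply by the conjugate to cancel the divergence.


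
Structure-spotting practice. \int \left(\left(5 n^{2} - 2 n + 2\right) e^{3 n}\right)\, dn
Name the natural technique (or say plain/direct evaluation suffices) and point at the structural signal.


Best approach: integration by parts — 5 n^{2} - 2 n + 2 dies after finitely many derivatives while e^{3 n} cycles under integration — the tabular/parts setup.


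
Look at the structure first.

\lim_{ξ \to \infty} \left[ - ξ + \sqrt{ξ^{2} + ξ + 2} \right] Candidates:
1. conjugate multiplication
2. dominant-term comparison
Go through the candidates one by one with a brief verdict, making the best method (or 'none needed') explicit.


Technique: conjugate multiplication — this difference gives up after one conjugate multiplication — the radical structure cancels against its conjugate.
- conjugate multiplication: yes — fits the structure here.
- dominant-term comparison — no dominant power emerges to decide the limit by degree comparison.


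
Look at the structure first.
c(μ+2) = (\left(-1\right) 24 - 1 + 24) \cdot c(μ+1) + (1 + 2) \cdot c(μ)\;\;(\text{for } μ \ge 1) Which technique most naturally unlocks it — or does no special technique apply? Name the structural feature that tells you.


Diagnosis: the characteristic-root method — every coefficient is a fixed number and the forcing is zero — substitute r^μ and read off the root equation.


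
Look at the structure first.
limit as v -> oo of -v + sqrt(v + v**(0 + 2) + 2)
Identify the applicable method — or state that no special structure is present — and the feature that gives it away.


Technique: conjugate multiplication — the ∞ − ∞ radical form is the exact trigger for the conjugate maneuver.


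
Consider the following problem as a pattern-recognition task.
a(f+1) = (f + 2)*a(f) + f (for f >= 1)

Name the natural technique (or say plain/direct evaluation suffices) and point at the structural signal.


Best approach: a summation factor — it is first-order linear but the coefficient f + 2 depends on the index, so multiply through by a summation factor to telescope it.


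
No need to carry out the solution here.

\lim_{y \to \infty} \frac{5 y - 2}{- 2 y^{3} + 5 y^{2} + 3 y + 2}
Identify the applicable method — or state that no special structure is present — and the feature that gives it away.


Method: dominant-term comparison — as y grows, only the highest-degree terms matter — compare leading terms and read the limit off. Differentiating the expression as a single quotient would eventually settle it as well; matching dominant growth settles it immediately.


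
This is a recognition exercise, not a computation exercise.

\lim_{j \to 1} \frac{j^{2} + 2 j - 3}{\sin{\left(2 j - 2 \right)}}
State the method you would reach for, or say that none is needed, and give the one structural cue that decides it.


Technique: l'Hôpital's rule (0/0) — substituting 1 gives 0 over 0; differentiate top and bottom once and re-evaluate. A local series expansion at the point resolves it as well; the rule is the packaged version of that step.


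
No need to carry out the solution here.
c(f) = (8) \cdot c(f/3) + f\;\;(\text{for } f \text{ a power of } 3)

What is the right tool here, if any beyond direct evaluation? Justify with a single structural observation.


Best approach: the master substitution — treat m = log base 3 of f as the new clock: one recursion step advances m by one while f scales by 3.


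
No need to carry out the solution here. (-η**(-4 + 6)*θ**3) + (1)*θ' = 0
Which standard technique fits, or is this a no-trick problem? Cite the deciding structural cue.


Diagnosis: separation of variables — solved for the derivative, the right side factors as η**(-4 + 6) times θ**3 — all η-dependence separates from all θ-dependence.


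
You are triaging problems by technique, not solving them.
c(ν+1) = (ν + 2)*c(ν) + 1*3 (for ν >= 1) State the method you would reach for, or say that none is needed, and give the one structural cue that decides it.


Method: a summation factor — normalize by the running product of ν + 2: the left side becomes a difference, and differences sum.


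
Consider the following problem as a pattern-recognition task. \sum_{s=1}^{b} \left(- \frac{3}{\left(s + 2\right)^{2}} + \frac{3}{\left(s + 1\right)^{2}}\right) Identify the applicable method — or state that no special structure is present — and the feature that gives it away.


Technique: telescoping — consecutive terms evaluate one function at adjacent indices (\frac{3}{\left(s + 1\right)^{2}} is its current value): one term's tail is the next term's head, so the chain collapses.


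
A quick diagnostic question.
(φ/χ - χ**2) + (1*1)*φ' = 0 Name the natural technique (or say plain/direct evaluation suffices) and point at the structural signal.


Verdict: a linear integrating factor — the unknown enters only to the first power against a nonzero forcing term — the integrating-factor template applies directly.


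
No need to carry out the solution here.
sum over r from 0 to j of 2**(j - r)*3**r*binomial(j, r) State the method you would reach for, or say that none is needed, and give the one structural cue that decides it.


Best approach: the binomial theorem — terms weighting binomial(j, r) against matched powers of 3 and 2 reassemble into (3 + 2)^j by the binomial theorem.


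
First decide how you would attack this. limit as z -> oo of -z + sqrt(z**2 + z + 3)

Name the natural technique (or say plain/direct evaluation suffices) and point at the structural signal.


Verdict: conjugate multiplication — neither sqrt(z**2 + z + 3) nor z converges alone, so rewrite their difference as a conjugate-rationalized quotient first.


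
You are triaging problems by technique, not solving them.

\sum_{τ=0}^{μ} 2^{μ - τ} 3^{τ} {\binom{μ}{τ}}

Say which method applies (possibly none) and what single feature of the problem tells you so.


Best approach: the binomial theorem — the binomial coefficients weight matched powers of 3 and 2, which is exactly the expansion of a binomial power.


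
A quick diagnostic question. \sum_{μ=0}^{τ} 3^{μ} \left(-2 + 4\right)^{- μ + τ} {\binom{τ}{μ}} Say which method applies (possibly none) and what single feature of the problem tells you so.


Diagnosis: the binomial theorem — terms weighting {\binom{τ}{μ}} against matched powers of 3 and (-2 + 4) reassemble into (3 + (-2 + 4))^τ by the binomial theorem.


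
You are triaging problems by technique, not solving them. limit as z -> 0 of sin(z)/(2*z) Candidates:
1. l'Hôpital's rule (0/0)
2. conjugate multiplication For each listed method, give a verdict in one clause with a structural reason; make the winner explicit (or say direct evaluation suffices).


Technique: l'Hôpital's rule (0/0) — the 0/0 form at 0 is the signature situation for l'Hôpital's rule. Known elementary limits would finish this too — the rule just bypasses the case analysis.
- l'Hôpital's rule (0/0): a fit — the right tool for this form.
- conjugate multiplication — no divergent radical difference is present for a conjugate pair to cancel.


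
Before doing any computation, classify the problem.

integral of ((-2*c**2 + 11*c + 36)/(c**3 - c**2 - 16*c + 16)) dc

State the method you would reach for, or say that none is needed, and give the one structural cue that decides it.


Verdict: partial fractions — rational integrand, reducible denominator c**3 - c**2 - 16*c + 16: decompose first, integrate second.
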